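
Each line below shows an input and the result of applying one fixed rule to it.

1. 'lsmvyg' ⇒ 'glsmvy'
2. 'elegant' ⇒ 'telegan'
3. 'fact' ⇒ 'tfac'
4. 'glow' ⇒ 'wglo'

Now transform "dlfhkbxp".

pdlfhkbx

Each output is the input with this applied: move the last character to the front.
"dlfhkbxp" → "pdlfhkbx".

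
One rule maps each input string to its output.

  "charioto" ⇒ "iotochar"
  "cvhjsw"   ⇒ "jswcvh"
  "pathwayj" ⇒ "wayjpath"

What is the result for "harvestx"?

estxharv

What's happening: swap the front and back halves of the string.
So "harvestx" becomes "estxharv".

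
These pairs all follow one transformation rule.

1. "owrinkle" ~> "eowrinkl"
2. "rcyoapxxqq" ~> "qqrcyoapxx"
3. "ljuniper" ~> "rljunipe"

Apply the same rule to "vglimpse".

evglimps

The transformation: move the first 3 characters to the end (rotate left by 3), then swap the front and back halves of the string.
"vglimpse" → "impsevgl" → "evglimps".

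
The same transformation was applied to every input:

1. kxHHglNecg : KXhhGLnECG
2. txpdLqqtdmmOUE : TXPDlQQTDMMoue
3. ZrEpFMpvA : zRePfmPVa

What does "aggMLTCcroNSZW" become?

What's happening: flip the case of every letter.
Doing the same to "aggMLTCcroNSZW": "AGGmltcCROnszw".

AGGmltcCROnszw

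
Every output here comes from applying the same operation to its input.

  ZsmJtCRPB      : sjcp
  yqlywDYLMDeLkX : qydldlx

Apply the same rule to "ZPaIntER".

Each output is the input with this applied: keep every other character starting from the second (positions 2nd, 4th, 6th, ...), then convert every letter to lowercase.
Starting from "ZPaIntER": after the first operation, "PItR"; after the second, "pitr".

pitr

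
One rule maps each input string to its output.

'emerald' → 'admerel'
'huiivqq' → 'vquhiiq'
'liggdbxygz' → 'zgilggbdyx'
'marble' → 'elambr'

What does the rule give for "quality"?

iyuqlat

What's happening: swap each adjacent pair of characters (1↔2, 3↔4, ...), then move the last 2 characters to the front (rotate right by 2).
Working it through for "quality": intermediate "uqlatiy", final "iyuqlat".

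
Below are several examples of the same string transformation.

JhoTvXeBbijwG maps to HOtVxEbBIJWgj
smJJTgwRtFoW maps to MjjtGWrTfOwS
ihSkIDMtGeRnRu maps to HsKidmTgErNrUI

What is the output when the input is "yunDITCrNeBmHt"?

UNditcRnEbMhTY

The rule is to flip the case of every letter, then move the first character to the end.
Applying both steps to "yunDITCrNeBmHt": "YUNditcRnEbMhT", then "UNditcRnEbMhTY".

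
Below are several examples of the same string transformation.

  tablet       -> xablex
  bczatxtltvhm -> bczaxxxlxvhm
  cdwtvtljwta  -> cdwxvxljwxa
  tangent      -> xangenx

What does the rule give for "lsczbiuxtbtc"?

In each case the input is transformed by: replace every "t" with "x".
So "lsczbiuxtbtc" becomes "lsczbiuxxbxc".

lsczbiuxxbxc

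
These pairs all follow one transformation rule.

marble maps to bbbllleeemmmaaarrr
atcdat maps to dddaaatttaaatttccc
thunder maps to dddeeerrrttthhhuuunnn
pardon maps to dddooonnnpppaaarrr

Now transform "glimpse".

The transformation: move the last 3 characters to the front (rotate right by 3), then repeat every character 3 times.
So "glimpse" becomes "pppssseeegggllliiimmm".

pppssseeegggllliiimmm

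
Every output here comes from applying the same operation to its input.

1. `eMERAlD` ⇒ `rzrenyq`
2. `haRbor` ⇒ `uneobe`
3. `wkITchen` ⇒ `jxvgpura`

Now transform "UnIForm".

havsbez

The pattern: shift every letter 13 places forward in the alphabet (wrapping around) — i.e. ROT13, then convert every letter to lowercase.
For "UnIForm", step one produces "HaVSbez"; step two turns that into "havsbez".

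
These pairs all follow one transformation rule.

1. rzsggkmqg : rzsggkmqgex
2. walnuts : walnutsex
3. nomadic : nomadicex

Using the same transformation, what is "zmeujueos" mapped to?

Rule — append "ex".
So "zmeujueos" becomes "zmeujueosex".

zmeujueosex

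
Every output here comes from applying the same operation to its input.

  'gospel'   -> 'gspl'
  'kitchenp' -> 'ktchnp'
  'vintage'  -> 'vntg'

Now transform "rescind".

rscnd

The transformation: remove every vowel.
Doing the same to "rescind": "rscnd".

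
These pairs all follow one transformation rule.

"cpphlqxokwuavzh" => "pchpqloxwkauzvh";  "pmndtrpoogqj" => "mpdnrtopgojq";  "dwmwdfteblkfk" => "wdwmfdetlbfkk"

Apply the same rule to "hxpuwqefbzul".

Each output is the input with this applied: swap each adjacent pair of characters (1↔2, 3↔4, ...).
So "hxpuwqefbzul" becomes "xhupqwfezblu".

xhupqwfezblu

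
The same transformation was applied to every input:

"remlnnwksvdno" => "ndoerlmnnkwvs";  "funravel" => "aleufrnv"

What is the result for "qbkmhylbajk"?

jakbqmkyhbl

The pattern: swap each adjacent pair of characters (1↔2, 3↔4, ...), then move the last 3 characters to the front (rotate right by 3).
Applying both steps to "qbkmhylbajk": "bqmkyhbljak", then "jakbqmkyhbl".
(Check on "remlnnwksvdno": → "erlmnnkwvsndo" → "ndoerlmnnkwvs" ✓)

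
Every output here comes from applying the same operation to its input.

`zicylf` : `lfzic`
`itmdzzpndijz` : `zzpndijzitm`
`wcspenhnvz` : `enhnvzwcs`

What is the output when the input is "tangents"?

entstan

The rule is to move the first 3 characters to the end (rotate left by 3), then delete the first character.
So "tangents" becomes "entstan".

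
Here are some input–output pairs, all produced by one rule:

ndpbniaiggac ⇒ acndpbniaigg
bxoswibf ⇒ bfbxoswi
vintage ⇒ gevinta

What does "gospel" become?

The rule is to move the last 2 characters to the front (rotate right by 2).
Applying that to "gospel" gives "elgosp".

elgosp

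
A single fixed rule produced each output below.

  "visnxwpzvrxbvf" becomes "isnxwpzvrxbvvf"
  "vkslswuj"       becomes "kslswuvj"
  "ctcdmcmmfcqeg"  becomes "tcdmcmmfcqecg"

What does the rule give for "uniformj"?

Each output is the input with this applied: swap the first and last characters, then move the first character to the end.
"uniformj" → "niformuj".

niformuj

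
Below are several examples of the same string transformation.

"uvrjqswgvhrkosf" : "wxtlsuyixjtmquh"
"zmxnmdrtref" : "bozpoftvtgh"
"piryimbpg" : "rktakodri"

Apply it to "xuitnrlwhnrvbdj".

zwkvptnyjptxdfl

Looking at the pairs, the operation is to shift every letter 2 places forward in the alphabet (wrapping around).
For "xuitnrlwhnrvbdj" the result is "zwkvptnyjptxdfl".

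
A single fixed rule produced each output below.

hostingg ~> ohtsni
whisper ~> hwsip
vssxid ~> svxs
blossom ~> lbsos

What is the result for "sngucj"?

Each output is the input with this applied: delete the last 2 characters, then swap each adjacent pair of characters (1↔2, 3↔4, ...).
"sngucj" → "sngu" → "nsug".

nsug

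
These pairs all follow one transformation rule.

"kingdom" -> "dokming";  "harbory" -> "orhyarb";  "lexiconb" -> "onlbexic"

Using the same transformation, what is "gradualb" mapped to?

Rule — swap the first and last characters, then move the last 3 characters to the front (rotate right by 3).
On "gradualb": the first step gives "bradualg", and the second then gives "algbradu".

algbradu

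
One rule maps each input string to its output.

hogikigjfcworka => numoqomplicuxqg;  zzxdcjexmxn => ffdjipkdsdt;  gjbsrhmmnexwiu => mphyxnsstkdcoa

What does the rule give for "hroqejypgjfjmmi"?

nxuwkpevmplpsso

The rule is to shift every letter 6 places forward in the alphabet (wrapping around).
For "hroqejypgjfjmmi" the result is "nxuwkpevmplpsso".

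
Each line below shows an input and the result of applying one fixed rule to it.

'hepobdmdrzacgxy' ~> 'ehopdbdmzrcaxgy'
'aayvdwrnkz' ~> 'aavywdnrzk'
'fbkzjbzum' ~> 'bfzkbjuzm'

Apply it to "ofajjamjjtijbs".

fojaajjmtjjisb

Each output is the input with this applied: swap each adjacent pair of characters (1↔2, 3↔4, ...).
Doing the same to "ofajjamjjtijbs": "fojaajjmtjjisb".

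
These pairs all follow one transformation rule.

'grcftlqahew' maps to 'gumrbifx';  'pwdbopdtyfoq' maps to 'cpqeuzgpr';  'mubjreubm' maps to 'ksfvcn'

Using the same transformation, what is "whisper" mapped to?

tqfs

The rule is to delete the first 3 characters, then shift every letter 1 place forward in the alphabet (wrapping around).
Working it through for "whisper": intermediate "sper", final "tqfs".
(Check on "pwdbopdtyfoq": → "bopdtyfoq" → "cpqeuzgpr" ✓)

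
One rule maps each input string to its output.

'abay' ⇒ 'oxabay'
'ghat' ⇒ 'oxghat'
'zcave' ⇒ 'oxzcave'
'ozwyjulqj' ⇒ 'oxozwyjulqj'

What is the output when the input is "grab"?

In each case the input is transformed by: prepend "ox".
On "grab" that produces "oxgrab".

oxgrab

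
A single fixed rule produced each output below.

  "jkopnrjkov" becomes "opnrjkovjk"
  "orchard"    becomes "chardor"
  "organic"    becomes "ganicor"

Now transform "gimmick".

What's happening: move the first 2 characters to the end (rotate left by 2).
Doing the same to "gimmick": "mmickgi".

mmickgi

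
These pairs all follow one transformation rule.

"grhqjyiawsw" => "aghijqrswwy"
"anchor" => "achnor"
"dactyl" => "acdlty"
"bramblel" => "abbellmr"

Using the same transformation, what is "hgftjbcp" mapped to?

Rule — sort the characters into alphabetical order.
"hgftjbcp" → "bcfghjpt".

bcfghjpt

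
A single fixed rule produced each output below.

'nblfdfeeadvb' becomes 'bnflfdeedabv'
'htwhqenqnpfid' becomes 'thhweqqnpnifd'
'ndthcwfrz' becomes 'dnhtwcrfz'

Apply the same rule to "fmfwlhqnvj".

Rule — swap each adjacent pair of characters (1↔2, 3↔4, ...).
Applying that to "fmfwlhqnvj" gives "mfwfhlnqjv".

mfwfhlnqjv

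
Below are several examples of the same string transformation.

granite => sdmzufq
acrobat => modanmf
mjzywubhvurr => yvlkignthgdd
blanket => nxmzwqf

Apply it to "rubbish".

In each case the input is transformed by: shift every letter 12 places forward in the alphabet (wrapping around).
So "rubbish" becomes "dgnnuet".

dgnnuet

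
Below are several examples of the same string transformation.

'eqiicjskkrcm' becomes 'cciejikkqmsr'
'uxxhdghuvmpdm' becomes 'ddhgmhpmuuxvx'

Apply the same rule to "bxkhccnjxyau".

baccjhnkxuyx

Each output is the input with this applied: sort the characters into alphabetical order, then swap each adjacent pair of characters (1↔2, 3↔4, ...).
On "bxkhccnjxyau": the first step gives "abcchjknuxxy", and the second then gives "baccjhnkxuyx".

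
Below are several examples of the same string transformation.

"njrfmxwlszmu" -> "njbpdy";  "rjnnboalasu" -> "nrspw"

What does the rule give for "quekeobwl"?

yosa

The rule is to shift every letter 4 places forward in the alphabet (wrapping around), then keep every other character starting from the second (positions 2nd, 4th, 6th, ...).
"quekeobwl" → "uyioisfap" → "yosa".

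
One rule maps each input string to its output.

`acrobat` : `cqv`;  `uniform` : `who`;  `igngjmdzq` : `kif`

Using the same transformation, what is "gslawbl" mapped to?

icn

In each case the input is transformed by: keep one character in every 3, starting at position 1 (positions 1st, 4th, 7th, ...), then shift every letter 2 places forward in the alphabet (wrapping around).
Applying both steps to "gslawbl": "gal", then "icn".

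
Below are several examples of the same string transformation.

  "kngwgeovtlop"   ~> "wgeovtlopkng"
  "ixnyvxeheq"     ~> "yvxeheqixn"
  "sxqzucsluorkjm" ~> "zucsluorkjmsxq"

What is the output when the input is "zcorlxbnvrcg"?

Each output is the input with this applied: move the first 3 characters to the end (rotate left by 3).
Applying that to "zcorlxbnvrcg" gives "rlxbnvrcgzco".

rlxbnvrcgzco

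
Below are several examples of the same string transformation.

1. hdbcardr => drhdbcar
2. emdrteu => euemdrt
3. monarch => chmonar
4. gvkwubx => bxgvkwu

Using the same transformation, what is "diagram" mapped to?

What's happening: move the last 2 characters to the front (rotate right by 2).
Doing the same to "diagram": "amdiagr".

amdiagr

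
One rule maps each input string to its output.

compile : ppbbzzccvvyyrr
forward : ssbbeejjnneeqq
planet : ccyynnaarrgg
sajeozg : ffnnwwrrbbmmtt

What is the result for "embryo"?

The rule is to double every character, then shift every letter 13 places forward in the alphabet (wrapping around) — i.e. ROT13.
Working it through for "embryo": intermediate "eemmbbrryyoo", final "rrzzooeellbb".

rrzzooeellbb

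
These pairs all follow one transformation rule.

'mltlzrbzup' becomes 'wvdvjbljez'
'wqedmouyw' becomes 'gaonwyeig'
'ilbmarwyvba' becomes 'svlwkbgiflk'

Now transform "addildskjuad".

Rule — shift every letter 10 places forward in the alphabet (wrapping around).
"addildskjuad" → "knnsvncutekn".

knnsvncutekn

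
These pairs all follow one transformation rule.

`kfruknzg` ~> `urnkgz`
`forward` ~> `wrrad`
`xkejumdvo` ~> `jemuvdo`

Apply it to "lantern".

tnren

Looking at the pairs, the operation is to swap each adjacent pair of characters (1↔2, 3↔4, ...), then delete the first 2 characters.
Working it through for "lantern": intermediate "altnren", final "tnren".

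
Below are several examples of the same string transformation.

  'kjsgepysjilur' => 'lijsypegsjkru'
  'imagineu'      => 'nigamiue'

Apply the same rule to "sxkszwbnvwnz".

Each output is the input with this applied: reverse the string, then move the first 2 characters to the end (rotate left by 2).
"sxkszwbnvwnz" → "znwvnbwzskxs" → "wvnbwzskxszn".
(Check on "kjsgepysjilur": → "rulijsypegsjk" → "lijsypegsjkru" ✓)

wvnbwzskxszn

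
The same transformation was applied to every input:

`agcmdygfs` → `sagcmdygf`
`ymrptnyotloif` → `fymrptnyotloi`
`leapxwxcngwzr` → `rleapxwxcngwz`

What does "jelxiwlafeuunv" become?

vjelxiwlafeuun

What's happening: move the last character to the front.
Doing the same to "jelxiwlafeuunv": "vjelxiwlafeuun".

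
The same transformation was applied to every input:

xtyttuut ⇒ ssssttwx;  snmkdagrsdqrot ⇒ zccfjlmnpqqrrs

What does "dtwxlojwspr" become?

ciknoqrsvvw

Each output is the input with this applied: sort the characters into alphabetical order, then shift every letter 1 place backward in the alphabet (wrapping around).
Working it through for "dtwxlojwspr": intermediate "djloprstwwx", final "ciknoqrsvvw".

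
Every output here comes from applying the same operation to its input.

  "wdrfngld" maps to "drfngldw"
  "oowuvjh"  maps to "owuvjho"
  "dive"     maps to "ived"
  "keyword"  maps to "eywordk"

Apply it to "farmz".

armzf

Each output is the input with this applied: move the first character to the end.
Applying that to "farmz" gives "armzf".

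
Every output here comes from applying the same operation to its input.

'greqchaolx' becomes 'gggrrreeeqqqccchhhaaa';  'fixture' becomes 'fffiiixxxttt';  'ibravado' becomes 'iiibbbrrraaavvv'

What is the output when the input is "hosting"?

hhhooosssttt

Each output is the input with this applied: delete the last 3 characters, then repeat every character 3 times.
On "hosting" that produces "hhhooosssttt".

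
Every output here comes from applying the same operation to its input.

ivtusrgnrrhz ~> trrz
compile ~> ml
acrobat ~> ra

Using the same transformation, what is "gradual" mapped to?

aa

The transformation: keep one character in every 3, starting at position 3 (positions 3rd, 6th, 9th, ...).
On "gradual" that produces "aa".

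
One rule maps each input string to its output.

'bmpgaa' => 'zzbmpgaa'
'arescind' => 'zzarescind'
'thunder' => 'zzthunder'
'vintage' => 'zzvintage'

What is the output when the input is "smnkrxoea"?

What's happening: prepend "zz".
So "smnkrxoea" becomes "zzsmnkrxoea".

zzsmnkrxoea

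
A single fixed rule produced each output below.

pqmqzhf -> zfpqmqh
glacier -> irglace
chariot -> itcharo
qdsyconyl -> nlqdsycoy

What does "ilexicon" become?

In each case the input is transformed by: move the last 2 characters to the front (rotate right by 2), then swap the first and last characters.
"ilexicon" → "onilexic" → "cnilexio".

cnilexio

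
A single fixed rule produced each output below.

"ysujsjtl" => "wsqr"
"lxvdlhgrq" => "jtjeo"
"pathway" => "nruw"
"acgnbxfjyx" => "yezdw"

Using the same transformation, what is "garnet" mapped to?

Each output is the input with this applied: keep every other character starting from the first (positions 1st, 3rd, 5th, ...), then shift every letter 2 places backward in the alphabet (wrapping around).
Working it through for "garnet": intermediate "gre", final "epc".

epc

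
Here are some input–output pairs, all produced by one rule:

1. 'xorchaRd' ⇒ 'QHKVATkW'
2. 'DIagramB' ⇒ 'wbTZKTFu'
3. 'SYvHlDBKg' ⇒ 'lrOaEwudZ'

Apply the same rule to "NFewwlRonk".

The transformation: shift every letter 7 places backward in the alphabet (wrapping around), then flip the case of every letter.
"NFewwlRonk" → "GYxppeKhgd" → "gyXPPEkHGD".
(Check on "xorchaRd": → "qhkvatKw" → "QHKVATkW" ✓)

gyXPPEkHGD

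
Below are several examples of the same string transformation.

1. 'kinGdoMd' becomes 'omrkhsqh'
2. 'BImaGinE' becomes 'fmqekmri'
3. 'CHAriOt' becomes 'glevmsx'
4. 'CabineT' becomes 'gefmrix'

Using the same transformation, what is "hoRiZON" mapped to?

The pattern: shift every letter 4 places forward in the alphabet (wrapping around), then convert every letter to lowercase.
Applying both steps to "hoRiZON": "lsVmDSR", then "lsvmdsr".

lsvmdsr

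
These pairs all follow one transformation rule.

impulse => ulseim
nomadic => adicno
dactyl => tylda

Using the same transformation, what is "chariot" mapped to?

The rule is to move the first 2 characters to the end (rotate left by 2), then delete the first character.
"chariot" → "ariotch" → "riotch".

riotch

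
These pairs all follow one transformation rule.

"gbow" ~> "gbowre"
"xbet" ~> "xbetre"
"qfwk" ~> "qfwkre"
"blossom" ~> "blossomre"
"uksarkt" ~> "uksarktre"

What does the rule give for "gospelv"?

gospelvre

Looking at the pairs, the operation is to append "re".
On "gospelv" that produces "gospelvre".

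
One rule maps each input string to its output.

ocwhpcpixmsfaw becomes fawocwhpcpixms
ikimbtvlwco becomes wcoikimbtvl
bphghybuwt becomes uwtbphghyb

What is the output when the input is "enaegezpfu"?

The rule is to move the last 3 characters to the front (rotate right by 3).
"enaegezpfu" → "pfuenaegez".

pfuenaegez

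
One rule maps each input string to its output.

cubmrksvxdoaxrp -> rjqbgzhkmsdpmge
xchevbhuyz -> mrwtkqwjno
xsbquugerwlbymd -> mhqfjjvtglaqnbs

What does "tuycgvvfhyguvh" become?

ijnrvkkuwnvjkw

What's happening: shift every letter 11 places backward in the alphabet (wrapping around).
For "tuycgvvfhyguvh" the result is "ijnrvkkuwnvjkw".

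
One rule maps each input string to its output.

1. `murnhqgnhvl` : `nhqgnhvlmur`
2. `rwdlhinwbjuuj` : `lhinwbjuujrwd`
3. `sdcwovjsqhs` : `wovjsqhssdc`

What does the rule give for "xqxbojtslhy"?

Looking at the pairs, the operation is to move the first 3 characters to the end (rotate left by 3).
Applying that to "xqxbojtslhy" gives "bojtslhyxqx".

bojtslhyxqx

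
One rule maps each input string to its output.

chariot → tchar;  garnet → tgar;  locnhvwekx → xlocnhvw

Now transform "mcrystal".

lmcrys

Rule — move the last 3 characters to the front (rotate right by 3), then delete the first 2 characters.
Applying both steps to "mcrystal": "talmcrys", then "lmcrys".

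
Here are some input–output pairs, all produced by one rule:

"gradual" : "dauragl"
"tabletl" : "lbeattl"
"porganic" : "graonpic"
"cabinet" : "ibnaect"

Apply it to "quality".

laiutqy

Each output is the input with this applied: move the first 3 characters to the end (rotate left by 3), then take characters alternately from the front and the back (1st, last, 2nd, 2nd-last, ...).
For "quality", step one produces "lityqua"; step two turns that into "laiutqy".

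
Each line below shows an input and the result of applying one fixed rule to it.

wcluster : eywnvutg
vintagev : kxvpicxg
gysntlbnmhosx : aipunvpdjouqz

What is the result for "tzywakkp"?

The rule is to shift every letter 2 places forward in the alphabet (wrapping around), then swap each adjacent pair of characters (1↔2, 3↔4, ...).
Starting from "tzywakkp": after the first operation, "vbaycmmr"; after the second, "bvyamcrm".
(Check on "wcluster": → "yenwuvgt" → "eywnvutg" ✓)

bvyamcrm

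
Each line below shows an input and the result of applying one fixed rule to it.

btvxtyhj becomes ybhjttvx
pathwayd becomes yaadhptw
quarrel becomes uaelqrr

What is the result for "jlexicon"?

Rule — sort the characters into alphabetical order, then move the last character to the front.
Applying that to "jlexicon" gives "xceijlno".

xceijlno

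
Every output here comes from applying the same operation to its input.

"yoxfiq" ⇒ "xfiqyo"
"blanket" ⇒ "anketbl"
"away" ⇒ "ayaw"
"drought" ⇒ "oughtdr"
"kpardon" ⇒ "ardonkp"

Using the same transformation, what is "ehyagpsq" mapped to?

The rule is to move the first 2 characters to the end (rotate left by 2).
So "ehyagpsq" becomes "yagpsqeh".

yagpsqeh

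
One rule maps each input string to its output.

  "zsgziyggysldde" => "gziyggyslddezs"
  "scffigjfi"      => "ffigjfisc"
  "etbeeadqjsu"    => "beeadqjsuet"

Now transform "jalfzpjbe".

The pattern: move the first 2 characters to the end (rotate left by 2).
On "jalfzpjbe" that produces "lfzpjbeja".

lfzpjbeja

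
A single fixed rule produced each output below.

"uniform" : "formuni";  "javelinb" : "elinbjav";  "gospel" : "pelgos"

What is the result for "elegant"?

gantele

Looking at the pairs, the operation is to move the first 3 characters to the end (rotate left by 3).
On "elegant" that produces "gantele".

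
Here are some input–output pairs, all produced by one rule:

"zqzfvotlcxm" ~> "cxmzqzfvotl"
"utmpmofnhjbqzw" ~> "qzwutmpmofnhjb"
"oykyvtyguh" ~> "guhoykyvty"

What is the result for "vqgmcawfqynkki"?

The transformation: move the last 3 characters to the front (rotate right by 3).
Applying that to "vqgmcawfqynkki" gives "kkivqgmcawfqyn".

kkivqgmcawfqyn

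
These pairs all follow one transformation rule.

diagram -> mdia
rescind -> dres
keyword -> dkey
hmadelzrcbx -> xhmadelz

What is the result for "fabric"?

Rule — move the last character to the front, then delete the last 3 characters.
Working it through for "fabric": intermediate "cfabri", final "cfa".

cfa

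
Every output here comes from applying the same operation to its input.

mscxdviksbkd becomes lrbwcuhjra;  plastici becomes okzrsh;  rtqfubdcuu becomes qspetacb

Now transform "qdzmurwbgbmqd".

Rule — shift every letter 1 place backward in the alphabet (wrapping around), then delete the last 2 characters.
Working it through for "qdzmurwbgbmqd": intermediate "pcyltqvafalpc", final "pcyltqvafal".

pcyltqvafal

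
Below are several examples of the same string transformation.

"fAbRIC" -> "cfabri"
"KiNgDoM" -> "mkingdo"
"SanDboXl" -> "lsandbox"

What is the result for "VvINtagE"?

evvintag

Each output is the input with this applied: move the last character to the front, then convert every letter to lowercase.
Working it through for "VvINtagE": intermediate "EVvINtag", final "evvintag".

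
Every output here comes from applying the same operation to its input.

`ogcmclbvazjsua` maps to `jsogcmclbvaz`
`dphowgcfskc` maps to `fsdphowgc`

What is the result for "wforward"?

wawfor

Each output is the input with this applied: delete the last 2 characters, then move the last 2 characters to the front (rotate right by 2).
Working it through for "wforward": intermediate "wforwa", final "wawfor".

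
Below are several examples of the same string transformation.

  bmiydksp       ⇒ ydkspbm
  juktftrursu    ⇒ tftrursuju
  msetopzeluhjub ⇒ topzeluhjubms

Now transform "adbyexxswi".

Looking at the pairs, the operation is to move the first 2 characters to the end (rotate left by 2), then delete the first character.
On "adbyexxswi": the first step gives "byexxswiad", and the second then gives "yexxswiad".

yexxswiad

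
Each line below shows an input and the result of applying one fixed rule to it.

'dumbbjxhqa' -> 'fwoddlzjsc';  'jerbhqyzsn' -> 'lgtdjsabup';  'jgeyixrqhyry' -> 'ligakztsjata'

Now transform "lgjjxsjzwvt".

nillzulbyxv

In each case the input is transformed by: shift every letter 2 places forward in the alphabet (wrapping around).
For "lgjjxsjzwvt" the result is "nillzulbyxv".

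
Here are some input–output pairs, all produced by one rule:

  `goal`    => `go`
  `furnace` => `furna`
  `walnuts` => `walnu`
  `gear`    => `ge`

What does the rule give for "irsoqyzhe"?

irsoqyz

The rule is to delete the last 2 characters.
On "irsoqyzhe" that produces "irsoqyz".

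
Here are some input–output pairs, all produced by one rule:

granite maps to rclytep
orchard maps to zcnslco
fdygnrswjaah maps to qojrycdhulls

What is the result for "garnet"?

What's happening: shift every letter 11 places forward in the alphabet (wrapping around).
"garnet" → "rlcype".

rlcype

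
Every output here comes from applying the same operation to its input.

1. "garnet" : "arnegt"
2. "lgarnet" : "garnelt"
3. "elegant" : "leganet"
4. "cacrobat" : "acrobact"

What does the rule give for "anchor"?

Each output is the input with this applied: swap the first and last characters, then move the first character to the end.
Starting from "anchor": after the first operation, "rnchoa"; after the second, "nchoar".

nchoar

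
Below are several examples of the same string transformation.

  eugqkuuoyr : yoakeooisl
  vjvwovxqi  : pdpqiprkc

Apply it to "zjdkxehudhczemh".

tdxeryboxbwtygb

The rule is to shift every letter 6 places backward in the alphabet (wrapping around).
For "zjdkxehudhczemh" the result is "tdxeryboxbwtygb".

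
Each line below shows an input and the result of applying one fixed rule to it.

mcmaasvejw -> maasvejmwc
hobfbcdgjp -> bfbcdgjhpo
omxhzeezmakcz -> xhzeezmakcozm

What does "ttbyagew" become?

byagetwt

Looking at the pairs, the operation is to swap the first and last characters, then move the first 2 characters to the end (rotate left by 2).
For "ttbyagew", step one produces "wtbyaget"; step two turns that into "byagetwt".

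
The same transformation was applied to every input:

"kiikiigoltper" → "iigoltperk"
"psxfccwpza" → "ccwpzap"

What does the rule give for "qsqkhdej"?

hdejq

Each output is the input with this applied: move the first character to the end, then delete the first 3 characters.
For "qsqkhdej", step one produces "sqkhdejq"; step two turns that into "hdejq".
(Check on "kiikiigoltper": → "iikiigoltperk" → "iigoltperk" ✓)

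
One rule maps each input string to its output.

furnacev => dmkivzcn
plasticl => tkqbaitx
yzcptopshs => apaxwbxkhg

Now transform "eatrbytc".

kbgjzbim

The rule is to reverse the string, then shift every letter 8 places forward in the alphabet (wrapping around).
"eatrbytc" → "ctybrtae" → "kbgjzbim".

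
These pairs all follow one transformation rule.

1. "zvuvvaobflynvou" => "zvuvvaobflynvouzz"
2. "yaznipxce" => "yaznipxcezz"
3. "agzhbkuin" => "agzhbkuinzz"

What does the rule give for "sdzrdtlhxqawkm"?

What's happening: append "zz".
For "sdzrdtlhxqawkm" the result is "sdzrdtlhxqawkmzz".

sdzrdtlhxqawkmzz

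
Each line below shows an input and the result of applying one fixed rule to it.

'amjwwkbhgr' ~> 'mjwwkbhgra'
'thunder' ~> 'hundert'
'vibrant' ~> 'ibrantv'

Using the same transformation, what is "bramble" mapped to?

rambleb

Each output is the input with this applied: move the first character to the end.
For "bramble" the result is "rambleb".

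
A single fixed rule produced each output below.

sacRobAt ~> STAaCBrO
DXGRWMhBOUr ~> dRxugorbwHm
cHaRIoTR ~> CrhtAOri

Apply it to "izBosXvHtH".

IhZTbhOVSx

The pattern: flip the case of every letter, then take characters alternately from the front and the back (1st, last, 2nd, 2nd-last, ...).
For "izBosXvHtH", step one produces "IZbOSxVhTh"; step two turns that into "IhZTbhOVSx".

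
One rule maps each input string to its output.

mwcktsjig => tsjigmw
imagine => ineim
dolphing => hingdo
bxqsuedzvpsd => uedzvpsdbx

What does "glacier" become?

The transformation: move the first 2 characters to the end (rotate left by 2), then delete the first 2 characters.
For "glacier", step one produces "aciergl"; step two turns that into "iergl".

iergl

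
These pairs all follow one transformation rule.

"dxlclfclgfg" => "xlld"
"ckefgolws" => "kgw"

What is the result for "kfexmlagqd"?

The pattern: swap the first and last characters, then keep one character in every 3, starting at position 2 (positions 2nd, 5th, 8th, ...).
"kfexmlagqd" → "dfexmlagqk" → "fmg".

fmg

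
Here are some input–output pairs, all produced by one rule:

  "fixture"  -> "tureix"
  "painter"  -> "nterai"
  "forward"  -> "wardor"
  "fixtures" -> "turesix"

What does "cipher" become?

herip

The pattern: delete the first character, then move the first 2 characters to the end (rotate left by 2).
"cipher" → "ipher" → "herip".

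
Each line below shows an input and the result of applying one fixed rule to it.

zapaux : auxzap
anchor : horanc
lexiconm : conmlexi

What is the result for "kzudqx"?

Each output is the input with this applied: swap the front and back halves of the string.
"kzudqx" → "dqxkzu".

dqxkzu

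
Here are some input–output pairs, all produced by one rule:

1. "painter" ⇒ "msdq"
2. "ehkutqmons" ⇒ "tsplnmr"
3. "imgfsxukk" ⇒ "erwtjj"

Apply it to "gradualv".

Each output is the input with this applied: shift every letter 1 place backward in the alphabet (wrapping around), then delete the first 3 characters.
So "gradualv" becomes "ctzku".

ctzku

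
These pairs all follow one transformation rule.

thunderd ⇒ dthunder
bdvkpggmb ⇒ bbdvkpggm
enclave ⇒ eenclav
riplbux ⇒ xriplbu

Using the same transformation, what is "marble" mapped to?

The rule is to move the last character to the front.
For "marble" the result is "emarbl".

emarbl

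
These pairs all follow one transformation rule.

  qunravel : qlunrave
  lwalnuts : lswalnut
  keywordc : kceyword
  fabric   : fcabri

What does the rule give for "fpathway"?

The transformation: swap the first and last characters, then move the last character to the front.
For "fpathway" the result is "fypathwa".

fypathwa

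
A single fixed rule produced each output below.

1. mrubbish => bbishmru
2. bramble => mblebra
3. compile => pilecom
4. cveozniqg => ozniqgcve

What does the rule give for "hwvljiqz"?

ljiqzhwv

The transformation: move the first 3 characters to the end (rotate left by 3).
On "hwvljiqz" that produces "ljiqzhwv".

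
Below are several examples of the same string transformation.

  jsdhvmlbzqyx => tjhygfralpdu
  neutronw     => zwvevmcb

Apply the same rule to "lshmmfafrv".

The pattern: shift every letter 8 places forward in the alphabet (wrapping around), then swap the front and back halves of the string.
For "lshmmfafrv", step one produces "tapuuninzd"; step two turns that into "ninzdtapuu".

ninzdtapuu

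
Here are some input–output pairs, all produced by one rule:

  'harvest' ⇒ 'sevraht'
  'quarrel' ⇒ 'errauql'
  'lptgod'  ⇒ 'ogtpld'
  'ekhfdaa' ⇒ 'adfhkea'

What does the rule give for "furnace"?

canrufe

The pattern: move the last character to the front, then reverse the string.
Working it through for "furnace": intermediate "efurnac", final "canrufe".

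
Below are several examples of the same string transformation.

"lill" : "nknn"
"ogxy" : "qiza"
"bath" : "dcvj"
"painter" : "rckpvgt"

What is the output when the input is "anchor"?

cpejqt

Looking at the pairs, the operation is to shift every letter 2 places forward in the alphabet (wrapping around).
For "anchor" the result is "cpejqt".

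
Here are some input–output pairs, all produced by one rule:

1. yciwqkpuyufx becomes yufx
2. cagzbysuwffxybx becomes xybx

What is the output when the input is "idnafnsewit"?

ewit

The rule is to keep only the last 4 characters.
Doing the same to "idnafnsewit": "ewit".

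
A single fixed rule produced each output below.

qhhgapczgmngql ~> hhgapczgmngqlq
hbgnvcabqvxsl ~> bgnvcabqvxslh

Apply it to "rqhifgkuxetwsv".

qhifgkuxetwsvr

What's happening: move the first character to the end.
So "rqhifgkuxetwsv" becomes "qhifgkuxetwsvr".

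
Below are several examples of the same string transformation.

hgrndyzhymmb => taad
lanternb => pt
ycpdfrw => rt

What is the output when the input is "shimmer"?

kg

The transformation: keep one character in every 3, starting at position 3 (positions 3rd, 6th, 9th, ...), then shift every letter 2 places forward in the alphabet (wrapping around).
"shimmer" → "ie" → "kg".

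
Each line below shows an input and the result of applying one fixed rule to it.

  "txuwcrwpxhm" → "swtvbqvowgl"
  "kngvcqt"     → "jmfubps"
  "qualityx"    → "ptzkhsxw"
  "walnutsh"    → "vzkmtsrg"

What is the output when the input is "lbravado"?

In each case the input is transformed by: shift every letter 1 place backward in the alphabet (wrapping around).
"lbravado" → "kaqzuzcn".

kaqzuzcn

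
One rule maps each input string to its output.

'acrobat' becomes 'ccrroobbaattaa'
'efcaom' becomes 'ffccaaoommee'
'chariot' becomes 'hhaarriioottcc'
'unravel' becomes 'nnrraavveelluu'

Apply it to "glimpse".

In each case the input is transformed by: move the first character to the end, then double every character.
Working it through for "glimpse": intermediate "limpseg", final "lliimmppsseegg".

lliimmppsseegg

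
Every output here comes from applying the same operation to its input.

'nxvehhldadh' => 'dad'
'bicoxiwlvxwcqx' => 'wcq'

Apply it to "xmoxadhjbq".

The pattern: move the last character to the front, then keep only the last 3 characters.
For "xmoxadhjbq", step one produces "qxmoxadhjb"; step two turns that into "hjb".

hjb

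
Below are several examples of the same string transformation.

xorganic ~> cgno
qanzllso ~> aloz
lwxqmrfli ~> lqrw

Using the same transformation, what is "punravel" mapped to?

Each output is the input with this applied: keep every other character starting from the second (positions 2nd, 4th, 6th, ...), then sort the characters into alphabetical order.
"punravel" → "urvl" → "lruv".
(Check on "xorganic": → "ognc" → "cgno" ✓)

lruv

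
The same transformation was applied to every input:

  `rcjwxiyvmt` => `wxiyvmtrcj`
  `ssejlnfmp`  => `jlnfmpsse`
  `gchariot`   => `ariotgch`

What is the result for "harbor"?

borhar

The pattern: move the first 3 characters to the end (rotate left by 3).
"harbor" → "borhar".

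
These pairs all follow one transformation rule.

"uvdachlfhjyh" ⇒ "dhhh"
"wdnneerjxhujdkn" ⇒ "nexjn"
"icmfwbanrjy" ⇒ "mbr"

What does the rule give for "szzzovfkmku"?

The pattern: keep one character in every 3, starting at position 3 (positions 3rd, 6th, 9th, ...).
So "szzzovfkmku" becomes "zvm".

zvm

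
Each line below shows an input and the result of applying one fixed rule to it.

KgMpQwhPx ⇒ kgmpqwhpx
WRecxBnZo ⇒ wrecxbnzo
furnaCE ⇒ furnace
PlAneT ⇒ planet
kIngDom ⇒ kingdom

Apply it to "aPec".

apec

What's happening: convert every letter to lowercase.
For "aPec" the result is "apec".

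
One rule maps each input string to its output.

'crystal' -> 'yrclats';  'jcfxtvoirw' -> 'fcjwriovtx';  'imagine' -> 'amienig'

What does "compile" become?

In each case the input is transformed by: move the first 3 characters to the end (rotate left by 3), then reverse the string.
Doing the same to "compile": "mocelip".

mocelip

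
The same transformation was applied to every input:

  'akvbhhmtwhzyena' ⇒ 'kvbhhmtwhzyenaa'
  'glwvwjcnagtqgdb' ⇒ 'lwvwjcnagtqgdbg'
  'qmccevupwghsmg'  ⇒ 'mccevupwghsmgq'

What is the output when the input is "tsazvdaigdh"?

sazvdaigdht

The transformation: move the first character to the end.
For "tsazvdaigdh" the result is "sazvdaigdht".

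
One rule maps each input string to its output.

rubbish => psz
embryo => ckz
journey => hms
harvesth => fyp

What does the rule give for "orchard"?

The transformation: shift every letter 2 places backward in the alphabet (wrapping around), then keep only the first 3 characters.
On "orchard": the first step gives "mpafypb", and the second then gives "mpa".

mpa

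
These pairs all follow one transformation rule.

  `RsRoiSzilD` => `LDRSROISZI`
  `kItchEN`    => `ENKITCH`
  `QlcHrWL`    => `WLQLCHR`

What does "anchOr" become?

ORANCH

What's happening: move the last 2 characters to the front (rotate right by 2), then convert every letter to uppercase.
Working it through for "anchOr": intermediate "Oranch", final "ORANCH".
(Check on "QlcHrWL": → "WLQlcHr" → "WLQLCHR" ✓)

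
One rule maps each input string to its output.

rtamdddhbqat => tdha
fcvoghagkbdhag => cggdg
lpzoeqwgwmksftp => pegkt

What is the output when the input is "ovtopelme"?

In each case the input is transformed by: keep one character in every 3, starting at position 2 (positions 2nd, 5th, 8th, ...).
Applying that to "ovtopelme" gives "vpm".

vpm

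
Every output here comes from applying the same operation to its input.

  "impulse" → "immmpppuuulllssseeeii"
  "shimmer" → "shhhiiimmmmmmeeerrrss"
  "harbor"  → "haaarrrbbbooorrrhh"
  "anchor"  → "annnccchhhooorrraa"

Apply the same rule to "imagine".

Looking at the pairs, the operation is to repeat every character 3 times, then move the first 2 characters to the end (rotate left by 2).
For "imagine", step one produces "iiimmmaaagggiiinnneee"; step two turns that into "immmaaagggiiinnneeeii".

immmaaagggiiinnneeeii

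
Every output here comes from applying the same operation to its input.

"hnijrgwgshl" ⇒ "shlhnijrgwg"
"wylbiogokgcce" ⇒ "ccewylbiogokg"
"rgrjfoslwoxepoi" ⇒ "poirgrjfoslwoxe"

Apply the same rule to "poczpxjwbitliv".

In each case the input is transformed by: move the last 3 characters to the front (rotate right by 3).
Doing the same to "poczpxjwbitliv": "livpoczpxjwbit".

livpoczpxjwbit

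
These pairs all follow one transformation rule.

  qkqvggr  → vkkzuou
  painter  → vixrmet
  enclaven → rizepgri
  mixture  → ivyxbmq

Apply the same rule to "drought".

What's happening: reverse the string, then shift every letter 4 places forward in the alphabet (wrapping around).
Working it through for "drought": intermediate "thguord", final "xlkysvh".

xlkysvh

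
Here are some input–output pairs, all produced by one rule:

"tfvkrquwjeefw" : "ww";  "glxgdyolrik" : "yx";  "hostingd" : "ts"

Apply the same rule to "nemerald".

Looking at the pairs, the operation is to sort the characters into reverse alphabetical order, then keep only the first 2 characters.
"nemerald" → "rnmleeda" → "rn".

rn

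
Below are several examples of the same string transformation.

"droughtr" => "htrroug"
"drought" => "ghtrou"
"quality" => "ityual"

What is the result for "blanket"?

Rule — delete the first character, then move the last 3 characters to the front (rotate right by 3).
Starting from "blanket": after the first operation, "lanket"; after the second, "ketlan".

ketlan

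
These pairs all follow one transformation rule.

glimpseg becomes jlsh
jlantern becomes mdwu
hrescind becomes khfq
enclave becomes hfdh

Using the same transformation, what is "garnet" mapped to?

juh

Each output is the input with this applied: keep every other character starting from the first (positions 1st, 3rd, 5th, ...), then shift every letter 3 places forward in the alphabet (wrapping around).
Starting from "garnet": after the first operation, "gre"; after the second, "juh".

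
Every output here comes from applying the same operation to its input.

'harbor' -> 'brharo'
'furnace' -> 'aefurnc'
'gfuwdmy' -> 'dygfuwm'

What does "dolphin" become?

The pattern: move the last 2 characters to the front (rotate right by 2), then swap the first and last characters.
On "dolphin": the first step gives "indolph", and the second then gives "hndolpi".

hndolpi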